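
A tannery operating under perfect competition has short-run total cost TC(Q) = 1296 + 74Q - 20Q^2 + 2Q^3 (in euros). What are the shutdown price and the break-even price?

Shutdown price = €24; break-even price = €200

Shutdown price = min AVC. AVC = 74 - 20Q + 2Q^2, with vertex at Q = 5 and minimum €24.
ATC = 1296/Q + 74 - 20Q + 2Q^2. Setting dATC/dQ = −1296/Q^2 − 20 + 4Q = 0 gives Q = 9 (since 4·9^3 − 20·9^2 = 1296).
min ATC = 1296/9 + 74 − 20·9 + 2·9^2 = €200. That is the break-even price.
For €24 ≤ P < €200 the firm produces at a loss; below €24 it shuts down.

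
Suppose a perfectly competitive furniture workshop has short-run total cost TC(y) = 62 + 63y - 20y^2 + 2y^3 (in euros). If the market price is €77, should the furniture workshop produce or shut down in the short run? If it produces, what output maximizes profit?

Produce at y = 7

Variable cost is VC = 63y - 20y^2 + 2y^3, so AVC = VC/y = 63 - 20y + 2y^2 and MC = dTC/dy = 63 - 40y + 6y^2.
AVC is minimized where dAVC/dy = -20 + 4y = 0, at y = 5; min AVC = 63 - 20·5 + 2·5^2 = €13.
Since P = €77 ≥ min AVC = €13, price covers variable cost and the firm should produce.
Set P = MC: 77 = 63 - 40y + 6y^2 → -14 - 40y + 6y^2 = 0. The roots are y = -1/3 and y = 7; the profit-maximizing output is on the rising part of MC, so y* = 7.
Check: AVC at y = 7 is €21 ≤ P, so revenue covers variable cost.
Profit = P·y − TC = 77·7 − 209 = €330.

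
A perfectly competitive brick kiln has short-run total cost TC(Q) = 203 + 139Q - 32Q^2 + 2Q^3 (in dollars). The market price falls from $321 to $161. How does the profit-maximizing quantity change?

Output falls from 13 to 11

MC = 139 - 64Q + 6Q^2; the shutdown threshold is min AVC = $11 (at Q = 8).
At P = $321 ≥ min AVC, set P = MC on the rising branch: Q = 13.
At P = $161 ≥ min AVC, set P = MC: Q = 11. The firm stays open but cuts output.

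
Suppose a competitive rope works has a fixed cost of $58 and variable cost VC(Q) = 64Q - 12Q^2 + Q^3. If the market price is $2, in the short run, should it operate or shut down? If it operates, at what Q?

Shut down

Variable cost is VC = 64Q - 12Q^2 + Q^3, so AVC = VC/Q = 64 - 12Q + Q^2 and MC = dTC/dQ = 64 - 24Q + 3Q^2.
AVC hits its minimum where MC = AVC, at Q = 6, giving min AVC = 64 - 12·6 + 6^2 = $28.
P = $2 lies below min AVC = $28; no output level covers variable cost.
Best response: produce nothing and absorb the $58 fixed cost.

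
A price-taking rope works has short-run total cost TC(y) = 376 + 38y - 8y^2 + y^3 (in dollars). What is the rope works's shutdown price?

$22 per unit

The shutdown price is the minimum of AVC. VC = 38y - 8y^2 + y^3, so AVC = 38 - 8y + y^2.
At the minimum of AVC, MC = AVC. MC = 38 - 16y + 3y^2; setting MC = AVC gives 2y^2 - 8y = 0, so y = 4. min AVC = 22.
For P < $22 the firm produces nothing.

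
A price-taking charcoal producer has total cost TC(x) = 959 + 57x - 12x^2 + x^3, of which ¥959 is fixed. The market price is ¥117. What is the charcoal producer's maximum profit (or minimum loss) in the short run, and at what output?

AVC = 57 - 12x + x^2 has its minimum ¥21 at x = 6; price ¥117 clears that bar, so the firm operates.
With MC = 57 - 24x + 3x^2, P = MC on the upward-sloping part at x* = 10.
TR = 117·10 = 1170. TC = 959 + 370 = 1329. Profit = 1170 − 1329 = -¥159.
That loss of ¥159 beats the ¥959 the firm would lose by shutting down; producing recovers ¥800 of fixed cost.

Profit = -¥159 at x = 10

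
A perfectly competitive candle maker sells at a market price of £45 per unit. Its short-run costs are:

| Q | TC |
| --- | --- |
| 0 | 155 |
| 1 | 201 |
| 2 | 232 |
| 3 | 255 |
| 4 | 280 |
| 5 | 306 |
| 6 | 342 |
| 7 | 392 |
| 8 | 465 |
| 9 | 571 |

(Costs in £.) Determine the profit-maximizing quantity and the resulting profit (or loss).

Q = 6; profit = -£72

Tabulate TR − TC: Q=0: -155; Q=1: -156; Q=2: -142; Q=3: -120; Q=4: -100; Q=5: -81; Q=6: -72; Q=7: -77; Q=8: -105; Q=9: -166.
Profit is maximized at Q = 6. AVC there is 187/6 = £31.17 ≤ P, so producing beats shutting down (which would give -£155).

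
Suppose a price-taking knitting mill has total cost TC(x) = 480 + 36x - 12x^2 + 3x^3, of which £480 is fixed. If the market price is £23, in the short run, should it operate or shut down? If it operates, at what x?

Strip out fixed cost: VC = 36x - 12x^2 + 3x^3. Then AVC = 36 - 12x + 3x^2 and MC = 36 - 24x + 9x^2.
AVC hits its minimum where MC = AVC, at x = 2, giving min AVC = 36 - 12·2 + 3·2^2 = £24.
With P < min AVC (£23 < £24), every unit sold adds to the loss.
Best response: produce nothing and absorb the £480 fixed cost.

Shut down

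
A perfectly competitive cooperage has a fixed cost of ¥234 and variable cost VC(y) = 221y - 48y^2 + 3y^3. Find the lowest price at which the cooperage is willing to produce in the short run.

¥29 per unit

Short-run supply begins at min AVC. From VC = 221y - 48y^2 + 3y^3, AVC = 221 - 48y + 3y^2.
dAVC/dy = -48 + 6y = 0 gives y = 8. min AVC = 221 - 48·8 + 3·8^2 = 29.
So the shutdown price is ¥29.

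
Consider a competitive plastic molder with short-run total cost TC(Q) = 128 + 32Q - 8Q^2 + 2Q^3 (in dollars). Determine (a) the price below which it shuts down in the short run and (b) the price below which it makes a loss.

Shutdown price = $24; break-even price = $64

AVC = 32 - 8Q + 2Q^2; minimized at Q = 2, giving min AVC = $24. That is the shutdown price.
ATC = 128/Q + 32 - 8Q + 2Q^2. Setting dATC/dQ = −128/Q^2 − 8 + 4Q = 0 gives Q = 4 (since 4·4^3 − 8·4^2 = 128).
min ATC = 128/4 + 32 − 8·4 + 2·4^2 = $64. That is the break-even price.
For $24 ≤ P < $64 the firm produces at a loss; below $24 it shuts down.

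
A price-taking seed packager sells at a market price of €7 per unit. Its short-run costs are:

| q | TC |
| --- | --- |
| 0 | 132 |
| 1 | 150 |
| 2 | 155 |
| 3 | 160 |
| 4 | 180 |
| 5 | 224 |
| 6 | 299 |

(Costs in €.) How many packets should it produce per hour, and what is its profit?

q = 0 (shut down); profit = -€132

Profit at each row (π = 7q − TC): q=0: -132; q=1: -143; q=2: -141; q=3: -139; q=4: -152; q=5: -189; q=6: -257.
Profit is highest at q = 0. Equivalently, the lowest AVC in the table is 28/3 ≈ €9.33 at q = 3, and P = €7 falls below it — price never covers variable cost, so the firm shuts down and loses only its fixed cost.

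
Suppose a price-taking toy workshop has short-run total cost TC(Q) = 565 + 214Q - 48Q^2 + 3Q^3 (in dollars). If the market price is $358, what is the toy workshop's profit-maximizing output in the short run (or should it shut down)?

From TC, MC = TC'(Q) = 214 - 96Q + 9Q^2 and AVC = VC/Q = 214 - 48Q + 3Q^2.
AVC is minimized where dAVC/dQ = -48 + 6Q = 0, at Q = 8; min AVC = 214 - 48·8 + 3·8^2 = $22.
Since P = $358 ≥ min AVC = $22, price covers variable cost and the firm should produce.
Solving P = MC: -144 - 96Q + 9Q^2 = 0 ⇒ Q = -4/3 or 12. On the upward-sloping branch, Q* = 12.
Check: AVC at Q = 12 is $70 ≤ P, so revenue covers variable cost.
Profit = P·Q − TC = 358·12 − 1405 = $2891.

Produce at Q = 12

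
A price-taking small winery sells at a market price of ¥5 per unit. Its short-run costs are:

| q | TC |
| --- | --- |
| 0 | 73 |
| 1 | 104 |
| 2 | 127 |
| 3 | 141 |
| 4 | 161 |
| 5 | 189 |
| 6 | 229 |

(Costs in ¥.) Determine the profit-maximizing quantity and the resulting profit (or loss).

q = 0 (shut down); profit = -¥73

Compute π = P·q − TC at each output: q=0: -73; q=1: -99; q=2: -117; q=3: -126; q=4: -141; q=5: -164; q=6: -199.
Profit is highest at q = 0. Equivalently, the lowest AVC in the table is 88/4 ≈ ¥22 at q = 4, and P = ¥5 falls below it — price never covers variable cost, so the firm shuts down and loses only its fixed cost.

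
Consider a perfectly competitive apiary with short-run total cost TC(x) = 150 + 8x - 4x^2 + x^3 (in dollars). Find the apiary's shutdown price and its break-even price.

AVC = 8 - 4x + x^2; minimized at x = 2, giving min AVC = $4. That is the shutdown price.
ATC = 150/x + 8 - 4x + x^2. Setting dATC/dx = −150/x^2 − 4 + 2x = 0 gives x = 5 (since 2·5^3 − 4·5^2 = 150).
min ATC = 150/5 + 8 − 4·5 + 5^2 = $43. That is the break-even price.
For $4 ≤ P < $43 the firm produces at a loss; below $4 it shuts down.

Shutdown price = $4; break-even price = $43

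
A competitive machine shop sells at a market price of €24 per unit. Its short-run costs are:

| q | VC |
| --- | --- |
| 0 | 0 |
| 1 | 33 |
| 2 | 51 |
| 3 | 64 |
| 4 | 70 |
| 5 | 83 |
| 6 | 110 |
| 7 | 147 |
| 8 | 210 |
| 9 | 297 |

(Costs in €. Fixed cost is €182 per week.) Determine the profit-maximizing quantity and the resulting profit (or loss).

Compute π = P·q − TC at each output: q=0: -182; q=1: -191; q=2: -185; q=3: -174; q=4: -156; q=5: -145; q=6: -148; q=7: -161; q=8: -200; q=9: -263.
Profit is maximized at q = 5. AVC there is 83/5 = €16.60 ≤ P, so producing beats shutting down (which would give -€182).

q = 5; profit = -€145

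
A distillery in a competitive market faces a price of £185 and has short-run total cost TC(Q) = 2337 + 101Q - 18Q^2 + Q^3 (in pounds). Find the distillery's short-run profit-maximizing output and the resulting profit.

AVC = 101 - 18Q + Q^2; min AVC = £20 at Q = 9. Since P = £185 ≥ min AVC, the firm produces.
MC = 101 - 36Q + 3Q^2. Setting P = MC and taking the root on the rising branch gives Q* = 14.
TR = 185·14 = 2590. TC = 2337 + 630 = 2967. Profit = 2590 − 2967 = -£377.
Shutting down would mean losing the fixed cost of £2337, so operating at a loss of £377 is better by £1960.

Profit = -£377 at Q = 14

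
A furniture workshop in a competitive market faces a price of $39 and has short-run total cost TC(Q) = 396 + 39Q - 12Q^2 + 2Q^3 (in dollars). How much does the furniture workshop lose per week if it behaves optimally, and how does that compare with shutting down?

AVC = 39 - 12Q + 2Q^2 has its minimum $21 at Q = 3; price $39 clears that bar, so the firm operates.
With MC = 39 - 24Q + 6Q^2, P = MC on the upward-sloping part at Q* = 4.
TR = 39·4 = 156. TC = 396 + 92 = 488. Profit = 156 − 488 = -$332.
That loss of $332 beats the $396 the firm would lose by shutting down; producing recovers $64 of fixed cost.

Profit = -$332 at Q = 4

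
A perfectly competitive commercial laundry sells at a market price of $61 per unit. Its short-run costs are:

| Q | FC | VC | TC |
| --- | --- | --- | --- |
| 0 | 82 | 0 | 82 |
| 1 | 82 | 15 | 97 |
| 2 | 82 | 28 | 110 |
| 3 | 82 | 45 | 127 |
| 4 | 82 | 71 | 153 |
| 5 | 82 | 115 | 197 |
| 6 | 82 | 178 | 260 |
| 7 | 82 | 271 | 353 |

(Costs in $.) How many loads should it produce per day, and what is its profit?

Compute π = P·Q − TC at each output: Q=0: -82; Q=1: -36; Q=2: 12; Q=3: 56; Q=4: 91; Q=5: 108; Q=6: 106; Q=7: 74.
Profit is maximized at Q = 5. AVC there is 115/5 = $23 ≤ P, so producing beats shutting down (which would give -$82).

Q = 5; profit = $108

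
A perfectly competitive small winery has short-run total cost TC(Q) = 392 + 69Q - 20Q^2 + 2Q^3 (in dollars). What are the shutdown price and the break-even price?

Shutdown price = $19; break-even price = $83

AVC = 69 - 20Q + 2Q^2; minimized at Q = 5, giving min AVC = $19. That is the shutdown price.
ATC = 392/Q + 69 - 20Q + 2Q^2. Setting dATC/dQ = −392/Q^2 − 20 + 4Q = 0 gives Q = 7 (since 4·7^3 − 20·7^2 = 392).
min ATC = 392/7 + 69 − 20·7 + 2·7^2 = $83. That is the break-even price.
Between these two prices the firm operates at a loss; above $83 it earns a profit.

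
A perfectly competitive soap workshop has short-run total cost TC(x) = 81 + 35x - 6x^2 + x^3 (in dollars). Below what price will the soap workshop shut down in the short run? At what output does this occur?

Short-run supply begins at min AVC. From VC = 35x - 6x^2 + x^3, AVC = 35 - 6x + x^2.
At the minimum of AVC, MC = AVC. MC = 35 - 12x + 3x^2; setting MC = AVC gives 2x^2 - 6x = 0, so x = 3. min AVC = 26.
For P < $26 the firm produces nothing.

$26 per unit, at x = 3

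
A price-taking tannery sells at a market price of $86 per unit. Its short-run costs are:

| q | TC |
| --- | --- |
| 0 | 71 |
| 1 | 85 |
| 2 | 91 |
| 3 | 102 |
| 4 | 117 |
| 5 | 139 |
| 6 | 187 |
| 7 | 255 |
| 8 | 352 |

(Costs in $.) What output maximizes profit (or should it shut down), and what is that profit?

q = 7; profit = $347

Tabulate TR − TC: q=0: -71; q=1: 1; q=2: 81; q=3: 156; q=4: 227; q=5: 291; q=6: 329; q=7: 347; q=8: 336.
Profit is maximized at q = 7. AVC there is 184/7 = $26.29 ≤ P, so producing beats shutting down (which would give -$71).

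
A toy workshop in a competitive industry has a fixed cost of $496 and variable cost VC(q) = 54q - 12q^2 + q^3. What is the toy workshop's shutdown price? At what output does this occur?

$18 per unit, at q = 6

Short-run supply begins at min AVC. From VC = 54q - 12q^2 + q^3, AVC = 54 - 12q + q^2.
dAVC/dq = -12 + 2q = 0 gives q = 6. min AVC = 54 - 12·6 + 6^2 = 18.
So the shutdown price is $18.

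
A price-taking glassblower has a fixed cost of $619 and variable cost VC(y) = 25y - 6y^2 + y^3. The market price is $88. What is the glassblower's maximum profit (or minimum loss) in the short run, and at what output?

Profit = -$227 at y = 7

AVC = 25 - 6y + y^2; min AVC = $16 at y = 3. Since P = $88 ≥ min AVC, the firm produces.
MC = 25 - 12y + 3y^2. Setting P = MC and taking the root on the rising branch gives y* = 7.
TR = 88·7 = 616. TC = 619 + 224 = 843. Profit = 616 − 843 = -$227.
By producing, the firm covers all variable cost plus $392 of fixed cost; shutting down would lose the full $619.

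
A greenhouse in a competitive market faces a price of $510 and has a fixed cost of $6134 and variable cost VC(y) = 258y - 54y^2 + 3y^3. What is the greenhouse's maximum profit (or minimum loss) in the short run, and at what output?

AVC = 258 - 54y + 3y^2; min AVC = $15 at y = 9. Since P = $510 ≥ min AVC, the firm produces.
With MC = 258 - 108y + 9y^2, P = MC on the upward-sloping part at y* = 14.
TR = 510·14 = 7140. TC = 6134 + 1260 = 7394. Profit = 7140 − 7394 = -$254.
Shutting down would mean losing the fixed cost of $6134, so operating at a loss of $254 is better by $5880.

Profit = -$254 at y = 14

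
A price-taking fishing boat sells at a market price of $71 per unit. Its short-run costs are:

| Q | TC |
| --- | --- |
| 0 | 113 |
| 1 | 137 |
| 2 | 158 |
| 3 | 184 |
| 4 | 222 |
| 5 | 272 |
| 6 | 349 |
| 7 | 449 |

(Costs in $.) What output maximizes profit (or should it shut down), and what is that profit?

Profit at each row (π = 71Q − TC): Q=0: -113; Q=1: -66; Q=2: -16; Q=3: 29; Q=4: 62; Q=5: 83; Q=6: 77; Q=7: 48.
Profit is maximized at Q = 5. AVC there is 159/5 = $31.80 ≤ P, so producing beats shutting down (which would give -$113).

Q = 5; profit = $83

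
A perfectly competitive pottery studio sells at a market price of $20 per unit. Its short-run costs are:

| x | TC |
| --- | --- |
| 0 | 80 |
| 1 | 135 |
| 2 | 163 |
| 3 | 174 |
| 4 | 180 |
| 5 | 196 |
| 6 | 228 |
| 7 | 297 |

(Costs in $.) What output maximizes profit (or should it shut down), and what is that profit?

x = 0 (shut down); profit = -$80

Compute π = P·x − TC at each output: x=0: -80; x=1: -115; x=2: -123; x=3: -114; x=4: -100; x=5: -96; x=6: -108; x=7: -157.
Profit is highest at x = 0. Equivalently, the lowest AVC in the table is 116/5 ≈ $23.20 at x = 5, and P = $20 falls below it — price never covers variable cost, so the firm shuts down and loses only its fixed cost.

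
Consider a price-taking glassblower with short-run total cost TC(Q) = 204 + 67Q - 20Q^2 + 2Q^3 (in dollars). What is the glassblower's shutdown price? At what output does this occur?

$17 per unit, at Q = 5

The shutdown price is the minimum of AVC. VC = 67Q - 20Q^2 + 2Q^3, so AVC = 67 - 20Q + 2Q^2.
dAVC/dQ = -20 + 4Q = 0 gives Q = 5. min AVC = 67 - 20·5 + 2·5^2 = 17.
So the shutdown price is $17.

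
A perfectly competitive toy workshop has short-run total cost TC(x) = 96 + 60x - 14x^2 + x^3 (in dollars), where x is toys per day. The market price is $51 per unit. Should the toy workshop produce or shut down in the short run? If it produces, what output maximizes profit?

Produce at x = 9

From TC, MC = TC'(x) = 60 - 28x + 3x^2 and AVC = VC/x = 60 - 14x + x^2.
AVC hits its minimum where MC = AVC, at x = 7, giving min AVC = 60 - 14·7 + 7^2 = $11.
P = $51 exceeds min AVC = $11, so the firm stays open.
P = MC gives 9 - 28x + 3x^2 = 0, with roots 1/3 and 9. Take the larger (rising MC): x* = 9.
Check: AVC at x = 9 is $15 ≤ P, so revenue covers variable cost.
Profit = P·x − TC = 51·9 − 231 = $228.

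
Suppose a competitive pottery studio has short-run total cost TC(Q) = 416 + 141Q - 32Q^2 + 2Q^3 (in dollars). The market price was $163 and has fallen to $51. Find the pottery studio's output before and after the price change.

Output falls from 11 to 9

AVC = 141 - 32Q + 2Q^2, minimized at Q = 8 where min AVC = $13. MC = 141 - 64Q + 6Q^2.
At P = $163 ≥ min AVC, set P = MC on the rising branch: Q = 11.
At P = $51 ≥ min AVC, set P = MC: Q = 9. The firm stays open but cuts output.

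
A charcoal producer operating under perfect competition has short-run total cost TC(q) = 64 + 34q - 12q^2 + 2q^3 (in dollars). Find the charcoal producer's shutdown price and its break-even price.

AVC = 34 - 12q + 2q^2; minimized at q = 3, giving min AVC = $16. That is the shutdown price.
ATC = 64/q + 34 - 12q + 2q^2. Setting dATC/dq = −64/q^2 − 12 + 4q = 0 gives q = 4 (since 4·4^3 − 12·4^2 = 64).
min ATC = 64/4 + 34 − 12·4 + 2·4^2 = $34. That is the break-even price.
Between these two prices the firm operates at a loss; above $34 it earns a profit.

Shutdown price = $16; break-even price = $34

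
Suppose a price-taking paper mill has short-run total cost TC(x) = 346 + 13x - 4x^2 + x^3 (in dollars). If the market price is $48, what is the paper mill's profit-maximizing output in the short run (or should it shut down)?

Produce at x = 5

From TC, MC = TC'(x) = 13 - 8x + 3x^2 and AVC = VC/x = 13 - 4x + x^2.
AVC is minimized where dAVC/dx = -4 + 2x = 0, at x = 2; min AVC = 13 - 4·2 + 2^2 = $9.
Because $48 ≥ $9, revenue can cover variable cost; the firm operates.
Set P = MC: 48 = 13 - 8x + 3x^2 → -35 - 8x + 3x^2 = 0. The roots are x = -7/3 and x = 5; the profit-maximizing output is on the rising part of MC, so x* = 5.
Check: AVC at x = 5 is $18 ≤ P, so revenue covers variable cost.
Profit = P·x − TC = 48·5 − 436 = -$196, a loss, but smaller than the $346 fixed cost the firm would lose by shutting down.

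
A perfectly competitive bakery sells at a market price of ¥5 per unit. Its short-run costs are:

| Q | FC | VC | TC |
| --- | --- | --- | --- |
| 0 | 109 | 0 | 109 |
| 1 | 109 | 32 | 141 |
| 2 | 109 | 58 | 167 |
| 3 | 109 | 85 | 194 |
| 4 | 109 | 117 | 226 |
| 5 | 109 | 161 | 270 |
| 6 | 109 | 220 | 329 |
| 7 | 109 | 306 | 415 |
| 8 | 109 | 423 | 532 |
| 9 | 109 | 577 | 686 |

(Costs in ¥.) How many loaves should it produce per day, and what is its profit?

Profit at each row (π = 5Q − TC): Q=0: -109; Q=1: -136; Q=2: -157; Q=3: -179; Q=4: -206; Q=5: -245; Q=6: -299; Q=7: -380; Q=8: -492; Q=9: -641.
Profit is highest at Q = 0. Equivalently, the lowest AVC in the table is 85/3 ≈ ¥28.33 at Q = 3, and P = ¥5 falls below it — price never covers variable cost, so the firm shuts down and loses only its fixed cost.

Q = 0 (shut down); profit = -¥109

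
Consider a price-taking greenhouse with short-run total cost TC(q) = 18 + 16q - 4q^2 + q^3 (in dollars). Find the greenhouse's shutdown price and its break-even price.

AVC = 16 - 4q + q^2; minimized at q = 2, giving min AVC = $12. That is the shutdown price.
ATC = 18/q + 16 - 4q + q^2. Setting dATC/dq = −18/q^2 − 4 + 2q = 0 gives q = 3 (since 2·3^3 − 4·3^2 = 18).
min ATC = 18/3 + 16 − 4·3 + 3^2 = $19. That is the break-even price.
Between these two prices the firm operates at a loss; above $19 it earns a profit.

Shutdown price = $12; break-even price = $19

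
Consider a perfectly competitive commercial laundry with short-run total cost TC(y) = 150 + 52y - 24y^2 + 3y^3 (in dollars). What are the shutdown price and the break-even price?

AVC = 52 - 24y + 3y^2; minimized at y = 4, giving min AVC = $4. That is the shutdown price.
ATC = 150/y + 52 - 24y + 3y^2. Setting dATC/dy = −150/y^2 − 24 + 6y = 0 gives y = 5 (since 6·5^3 − 24·5^2 = 150).
min ATC = 150/5 + 52 − 24·5 + 3·5^2 = $37. That is the break-even price.
Between these two prices the firm operates at a loss; above $37 it earns a profit.

Shutdown price = $4; break-even price = $37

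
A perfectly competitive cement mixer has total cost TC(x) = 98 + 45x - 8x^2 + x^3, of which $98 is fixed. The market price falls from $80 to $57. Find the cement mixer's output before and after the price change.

Output falls from 7 to 6

AVC = 45 - 8x + x^2, minimized at x = 4 where min AVC = $29. MC = 45 - 16x + 3x^2.
At P = $80 ≥ min AVC, set P = MC on the rising branch: x = 7.
At P = $57 ≥ min AVC, set P = MC: x = 6. The firm stays open but cuts output.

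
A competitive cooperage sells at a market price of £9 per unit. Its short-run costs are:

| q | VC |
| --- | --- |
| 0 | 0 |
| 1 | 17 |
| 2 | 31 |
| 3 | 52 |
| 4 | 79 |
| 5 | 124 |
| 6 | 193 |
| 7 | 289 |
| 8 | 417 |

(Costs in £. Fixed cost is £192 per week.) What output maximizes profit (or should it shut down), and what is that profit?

q = 0 (shut down); profit = -£192

Profit at each row (π = 9q − TC): q=0: -192; q=1: -200; q=2: -205; q=3: -217; q=4: -235; q=5: -271; q=6: -331; q=7: -418; q=8: -537.
Profit is highest at q = 0. Equivalently, the lowest AVC in the table is 31/2 ≈ £15.50 at q = 2, and P = £9 falls below it — price never covers variable cost, so the firm shuts down and loses only its fixed cost.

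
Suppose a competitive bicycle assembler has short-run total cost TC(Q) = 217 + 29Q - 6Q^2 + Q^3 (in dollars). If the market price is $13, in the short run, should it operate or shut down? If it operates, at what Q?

Shut down

From TC, MC = TC'(Q) = 29 - 12Q + 3Q^2 and AVC = VC/Q = 29 - 6Q + Q^2.
AVC hits its minimum where MC = AVC, at Q = 3, giving min AVC = 29 - 6·3 + 3^2 = $20.
With P < min AVC ($13 < $20), every unit sold adds to the loss.
Shutting down limits the loss to fixed cost, $217.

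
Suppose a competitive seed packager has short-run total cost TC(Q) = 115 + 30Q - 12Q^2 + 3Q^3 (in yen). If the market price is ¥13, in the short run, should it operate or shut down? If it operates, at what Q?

Shut down

From TC, MC = TC'(Q) = 30 - 24Q + 9Q^2 and AVC = VC/Q = 30 - 12Q + 3Q^2.
AVC is minimized where dAVC/dQ = -12 + 6Q = 0, at Q = 2; min AVC = 30 - 12·2 + 3·2^2 = ¥18.
P = ¥13 lies below min AVC = ¥18; no output level covers variable cost.
The firm minimizes its loss by shutting down and losing only its fixed cost of ¥115.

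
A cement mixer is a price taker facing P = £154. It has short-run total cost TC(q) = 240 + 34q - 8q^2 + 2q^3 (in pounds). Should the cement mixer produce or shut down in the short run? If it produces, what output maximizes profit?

Produce at q = 6

Variable cost is VC = 34q - 8q^2 + 2q^3, so AVC = VC/q = 34 - 8q + 2q^2 and MC = dTC/dq = 34 - 16q + 6q^2.
AVC hits its minimum where MC = AVC, at q = 2, giving min AVC = 34 - 8·2 + 2·2^2 = £26.
Since P = £154 ≥ min AVC = £26, price covers variable cost and the firm should produce.
P = MC gives -120 - 16q + 6q^2 = 0, with roots -10/3 and 6. Take the larger (rising MC): q* = 6.
Check: AVC at q = 6 is £58 ≤ P, so revenue covers variable cost.
Profit = P·q − TC = 154·6 − 588 = £336.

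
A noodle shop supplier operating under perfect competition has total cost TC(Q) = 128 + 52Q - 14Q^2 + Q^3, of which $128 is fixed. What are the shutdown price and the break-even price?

Shutdown price = $3; break-even price = $20

Shutdown price = min AVC. AVC = 52 - 14Q + Q^2, with vertex at Q = 7 and minimum $3.
ATC = 128/Q + 52 - 14Q + Q^2. Setting dATC/dQ = −128/Q^2 − 14 + 2Q = 0 gives Q = 8 (since 2·8^3 − 14·8^2 = 128).
min ATC = 128/8 + 52 − 14·8 + 8^2 = $20. That is the break-even price.
For $3 ≤ P < $20 the firm produces at a loss; below $3 it shuts down.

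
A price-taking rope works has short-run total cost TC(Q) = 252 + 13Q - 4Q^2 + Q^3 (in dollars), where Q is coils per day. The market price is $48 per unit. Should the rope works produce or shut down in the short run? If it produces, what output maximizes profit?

Variable cost is VC = 13Q - 4Q^2 + Q^3, so AVC = VC/Q = 13 - 4Q + Q^2 and MC = dTC/dQ = 13 - 8Q + 3Q^2.
The AVC parabola has its vertex at Q = 4/2 = 2, where AVC = 13 - 4·2 + 2^2 = $9.
Because $48 ≥ $9, revenue can cover variable cost; the firm operates.
Set P = MC: 48 = 13 - 8Q + 3Q^2 → -35 - 8Q + 3Q^2 = 0. The roots are Q = -7/3 and Q = 5; the profit-maximizing output is on the rising part of MC, so Q* = 5.
Check: AVC at Q = 5 is $18 ≤ P, so revenue covers variable cost.
Profit = P·Q − TC = 48·5 − 342 = -$102, a loss, but smaller than the $252 fixed cost the firm would lose by shutting down.

Produce at Q = 5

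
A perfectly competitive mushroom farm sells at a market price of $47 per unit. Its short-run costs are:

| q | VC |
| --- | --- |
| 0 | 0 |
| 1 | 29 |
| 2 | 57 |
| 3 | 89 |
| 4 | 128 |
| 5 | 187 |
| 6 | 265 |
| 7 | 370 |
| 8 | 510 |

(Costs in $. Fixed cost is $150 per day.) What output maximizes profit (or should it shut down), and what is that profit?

q = 4; profit = -$90

Profit at each row (π = 47q − TC): q=0: -150; q=1: -132; q=2: -113; q=3: -98; q=4: -90; q=5: -102; q=6: -133; q=7: -191; q=8: -284.
Profit is maximized at q = 4. AVC there is 128/4 = $32 ≤ P, so producing beats shutting down (which would give -$150).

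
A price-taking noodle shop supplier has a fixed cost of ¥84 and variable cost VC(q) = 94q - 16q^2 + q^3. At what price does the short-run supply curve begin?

The firm shuts down when price falls below the minimum of average variable cost. AVC = VC/q = 94 - 16q + q^2.
At the minimum of AVC, MC = AVC. MC = 94 - 32q + 3q^2; setting MC = AVC gives 2q^2 - 16q = 0, so q = 8. min AVC = 30.
For P < ¥30 the firm produces nothing.

¥30 per unit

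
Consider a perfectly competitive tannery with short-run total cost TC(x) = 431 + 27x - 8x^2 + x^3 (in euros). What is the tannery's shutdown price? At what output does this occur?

€11 per unit, at x = 4

Short-run supply begins at min AVC. From VC = 27x - 8x^2 + x^3, AVC = 27 - 8x + x^2.
dAVC/dx = -8 + 2x = 0 gives x = 4. min AVC = 27 - 8·4 + 4^2 = 11.
The firm shuts down for any P below €11.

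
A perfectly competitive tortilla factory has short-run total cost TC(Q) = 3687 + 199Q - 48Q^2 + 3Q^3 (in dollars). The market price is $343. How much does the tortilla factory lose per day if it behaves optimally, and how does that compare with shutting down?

Profit = -$231 at Q = 12

AVC = 199 - 48Q + 3Q^2 has its minimum $7 at Q = 8; price $343 clears that bar, so the firm operates.
MC = 199 - 96Q + 9Q^2. Setting P = MC and taking the root on the rising branch gives Q* = 12.
TR = 343·12 = 4116. TC = 3687 + 660 = 4347. Profit = 4116 − 4347 = -$231.
By producing, the firm covers all variable cost plus $3456 of fixed cost; shutting down would lose the full $3687.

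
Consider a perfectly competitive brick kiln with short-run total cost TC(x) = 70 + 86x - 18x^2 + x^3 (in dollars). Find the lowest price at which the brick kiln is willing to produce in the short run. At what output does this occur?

The firm shuts down when price falls below the minimum of average variable cost. AVC = VC/x = 86 - 18x + x^2.
dAVC/dx = -18 + 2x = 0 gives x = 9. min AVC = 86 - 18·9 + 9^2 = 5.
The firm shuts down for any P below $5.

$5 per unit, at x = 9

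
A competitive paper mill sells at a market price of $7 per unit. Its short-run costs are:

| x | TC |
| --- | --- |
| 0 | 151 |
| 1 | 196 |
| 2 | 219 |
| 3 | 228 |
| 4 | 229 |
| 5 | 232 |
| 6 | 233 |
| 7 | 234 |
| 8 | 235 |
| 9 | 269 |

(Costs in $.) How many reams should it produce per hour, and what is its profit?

Profit at each row (π = 7x − TC): x=0: -151; x=1: -189; x=2: -205; x=3: -207; x=4: -201; x=5: -197; x=6: -191; x=7: -185; x=8: -179; x=9: -206.
Profit is highest at x = 0. Equivalently, the lowest AVC in the table is 84/8 ≈ $10.50 at x = 8, and P = $7 falls below it — price never covers variable cost, so the firm shuts down and loses only its fixed cost.

x = 0 (shut down); profit = -$151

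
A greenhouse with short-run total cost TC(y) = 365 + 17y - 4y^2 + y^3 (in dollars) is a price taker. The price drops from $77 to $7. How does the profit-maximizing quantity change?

MC = 17 - 8y + 3y^2; the shutdown threshold is min AVC = $13 (at y = 2).
At P = $77 ≥ min AVC, set P = MC on the rising branch: y = 6.
At P = $7 < min AVC = $13, price no longer covers variable cost at any output, so the firm shuts down: y = 0.

Output falls from 6 to 0 (the firm shuts down)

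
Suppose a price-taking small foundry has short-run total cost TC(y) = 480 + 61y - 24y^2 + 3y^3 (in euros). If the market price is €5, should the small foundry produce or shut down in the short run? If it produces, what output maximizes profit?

Shut down

Strip out fixed cost: VC = 61y - 24y^2 + 3y^3. Then AVC = 61 - 24y + 3y^2 and MC = 61 - 48y + 9y^2.
AVC hits its minimum where MC = AVC, at y = 4, giving min AVC = 61 - 24·4 + 3·4^2 = €13.
Since P = €5 < min AVC = €13, price fails to cover variable cost at any output.
Shutting down limits the loss to fixed cost, €480.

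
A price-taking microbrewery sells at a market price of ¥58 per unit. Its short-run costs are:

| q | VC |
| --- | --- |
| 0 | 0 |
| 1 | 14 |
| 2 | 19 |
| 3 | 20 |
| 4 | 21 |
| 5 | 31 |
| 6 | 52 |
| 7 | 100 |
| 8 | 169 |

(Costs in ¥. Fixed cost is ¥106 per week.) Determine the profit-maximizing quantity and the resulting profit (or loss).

q = 7; profit = ¥200

Tabulate TR − TC: q=0: -106; q=1: -62; q=2: -9; q=3: 48; q=4: 105; q=5: 153; q=6: 190; q=7: 200; q=8: 189.
Profit is maximized at q = 7. AVC there is 100/7 = ¥14.29 ≤ P, so producing beats shutting down (which would give -¥106).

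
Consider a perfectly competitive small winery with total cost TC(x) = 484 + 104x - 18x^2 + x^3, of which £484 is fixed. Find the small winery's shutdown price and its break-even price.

AVC = 104 - 18x + x^2; minimized at x = 9, giving min AVC = £23. That is the shutdown price.
ATC = 484/x + 104 - 18x + x^2. Setting dATC/dx = −484/x^2 − 18 + 2x = 0 gives x = 11 (since 2·11^3 − 18·11^2 = 484).
min ATC = 484/11 + 104 − 18·11 + 11^2 = £71. That is the break-even price.
For £23 ≤ P < £71 the firm produces at a loss; below £23 it shuts down.

Shutdown price = £23; break-even price = £71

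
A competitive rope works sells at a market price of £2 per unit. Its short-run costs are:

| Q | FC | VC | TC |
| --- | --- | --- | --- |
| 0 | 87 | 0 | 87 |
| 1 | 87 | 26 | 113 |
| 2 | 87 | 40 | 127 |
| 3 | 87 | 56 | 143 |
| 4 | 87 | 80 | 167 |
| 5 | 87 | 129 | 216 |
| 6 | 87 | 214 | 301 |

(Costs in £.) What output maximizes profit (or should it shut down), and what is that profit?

Q = 0 (shut down); profit = -£87

Tabulate TR − TC: Q=0: -87; Q=1: -111; Q=2: -123; Q=3: -137; Q=4: -159; Q=5: -206; Q=6: -289.
Profit is highest at Q = 0. Equivalently, the lowest AVC in the table is 56/3 ≈ £18.67 at Q = 3, and P = £2 falls below it — price never covers variable cost, so the firm shuts down and loses only its fixed cost.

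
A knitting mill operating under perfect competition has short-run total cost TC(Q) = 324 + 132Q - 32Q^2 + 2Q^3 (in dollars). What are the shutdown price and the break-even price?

Shutdown price = $4; break-even price = $42

AVC = 132 - 32Q + 2Q^2; minimized at Q = 8, giving min AVC = $4. That is the shutdown price.
ATC = 324/Q + 132 - 32Q + 2Q^2. Setting dATC/dQ = −324/Q^2 − 32 + 4Q = 0 gives Q = 9 (since 4·9^3 − 32·9^2 = 324).
min ATC = 324/9 + 132 − 32·9 + 2·9^2 = $42. That is the break-even price.
Between these two prices the firm operates at a loss; above $42 it earns a profit.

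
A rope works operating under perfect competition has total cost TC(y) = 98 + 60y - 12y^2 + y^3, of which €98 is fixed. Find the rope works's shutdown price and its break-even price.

Shutdown price = €24; break-even price = €39

AVC = 60 - 12y + y^2; minimized at y = 6, giving min AVC = €24. That is the shutdown price.
ATC = 98/y + 60 - 12y + y^2. Setting dATC/dy = −98/y^2 − 12 + 2y = 0 gives y = 7 (since 2·7^3 − 12·7^2 = 98).
min ATC = 98/7 + 60 − 12·7 + 7^2 = €39. That is the break-even price.
For €24 ≤ P < €39 the firm produces at a loss; below €24 it shuts down.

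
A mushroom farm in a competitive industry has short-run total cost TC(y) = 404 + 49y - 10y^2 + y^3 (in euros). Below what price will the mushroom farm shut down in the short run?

€24 per unit

The firm shuts down when price falls below the minimum of average variable cost. AVC = VC/y = 49 - 10y + y^2.
At the minimum of AVC, MC = AVC. MC = 49 - 20y + 3y^2; setting MC = AVC gives 2y^2 - 10y = 0, so y = 5. min AVC = 24.
The firm shuts down for any P below €24.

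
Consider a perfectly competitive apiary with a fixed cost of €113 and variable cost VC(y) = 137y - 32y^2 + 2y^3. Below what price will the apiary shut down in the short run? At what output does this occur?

€9 per unit, at y = 8

The shutdown price is the minimum of AVC. VC = 137y - 32y^2 + 2y^3, so AVC = 137 - 32y + 2y^2.
dAVC/dy = -32 + 4y = 0 gives y = 8. min AVC = 137 - 32·8 + 2·8^2 = 9.
So the shutdown price is €9.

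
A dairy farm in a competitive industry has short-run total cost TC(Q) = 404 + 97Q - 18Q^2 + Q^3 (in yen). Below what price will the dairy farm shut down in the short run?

¥16 per unit

The shutdown price is the minimum of AVC. VC = 97Q - 18Q^2 + Q^3, so AVC = 97 - 18Q + Q^2.
At the minimum of AVC, MC = AVC. MC = 97 - 36Q + 3Q^2; setting MC = AVC gives 2Q^2 - 18Q = 0, so Q = 9. min AVC = 16.
For P < ¥16 the firm produces nothing.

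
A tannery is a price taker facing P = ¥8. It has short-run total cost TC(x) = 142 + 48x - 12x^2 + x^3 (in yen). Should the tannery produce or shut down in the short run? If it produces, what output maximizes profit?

From TC, MC = TC'(x) = 48 - 24x + 3x^2 and AVC = VC/x = 48 - 12x + x^2.
The AVC parabola has its vertex at x = 12/2 = 6, where AVC = 48 - 12·6 + 6^2 = ¥12.
P = ¥8 lies below min AVC = ¥12; no output level covers variable cost.
Best response: produce nothing and absorb the ¥142 fixed cost.

Shut down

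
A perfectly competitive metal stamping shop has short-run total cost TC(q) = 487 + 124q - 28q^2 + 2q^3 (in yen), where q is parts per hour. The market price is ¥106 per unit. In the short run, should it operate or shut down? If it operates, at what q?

Variable cost is VC = 124q - 28q^2 + 2q^3, so AVC = VC/q = 124 - 28q + 2q^2 and MC = dTC/dq = 124 - 56q + 6q^2.
AVC hits its minimum where MC = AVC, at q = 7, giving min AVC = 124 - 28·7 + 2·7^2 = ¥26.
P = ¥106 exceeds min AVC = ¥26, so the firm stays open.
Solving P = MC: 18 - 56q + 6q^2 = 0 ⇒ q = 1/3 or 9. On the upward-sloping branch, q* = 9.
Check: AVC at q = 9 is ¥34 ≤ P, so revenue covers variable cost.
Profit = P·q − TC = 106·9 − 793 = ¥161.

Produce at q = 9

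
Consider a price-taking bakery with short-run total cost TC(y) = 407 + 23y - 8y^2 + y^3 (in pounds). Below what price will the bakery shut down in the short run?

£7 per unit

The firm shuts down when price falls below the minimum of average variable cost. AVC = VC/y = 23 - 8y + y^2.
dAVC/dy = -8 + 2y = 0 gives y = 4. min AVC = 23 - 8·4 + 4^2 = 7.
For P < £7 the firm produces nothing.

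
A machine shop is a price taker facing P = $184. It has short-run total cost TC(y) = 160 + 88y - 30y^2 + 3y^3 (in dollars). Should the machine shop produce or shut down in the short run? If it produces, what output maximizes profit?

Produce at y = 8

Strip out fixed cost: VC = 88y - 30y^2 + 3y^3. Then AVC = 88 - 30y + 3y^2 and MC = 88 - 60y + 9y^2.
The AVC parabola has its vertex at y = 30/6 = 5, where AVC = 88 - 30·5 + 3·5^2 = $13.
P = $184 exceeds min AVC = $13, so the firm stays open.
Set P = MC: 184 = 88 - 60y + 9y^2 → -96 - 60y + 9y^2 = 0. The roots are y = -4/3 and y = 8; the profit-maximizing output is on the rising part of MC, so y* = 8.
Check: AVC at y = 8 is $40 ≤ P, so revenue covers variable cost.
Profit = P·y − TC = 184·8 − 480 = $992.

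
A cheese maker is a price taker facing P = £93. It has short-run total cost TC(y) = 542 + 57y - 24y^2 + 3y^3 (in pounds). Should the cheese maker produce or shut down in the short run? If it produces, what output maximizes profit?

Produce at y = 6

Variable cost is VC = 57y - 24y^2 + 3y^3, so AVC = VC/y = 57 - 24y + 3y^2 and MC = dTC/dy = 57 - 48y + 9y^2.
The AVC parabola has its vertex at y = 24/6 = 4, where AVC = 57 - 24·4 + 3·4^2 = £9.
P = £93 exceeds min AVC = £9, so the firm stays open.
Solving P = MC: -36 - 48y + 9y^2 = 0 ⇒ y = -2/3 or 6. On the upward-sloping branch, y* = 6.
Check: AVC at y = 6 is £21 ≤ P, so revenue covers variable cost.
Profit = P·y − TC = 93·6 − 668 = -£110, a loss, but smaller than the £542 fixed cost the firm would lose by shutting down.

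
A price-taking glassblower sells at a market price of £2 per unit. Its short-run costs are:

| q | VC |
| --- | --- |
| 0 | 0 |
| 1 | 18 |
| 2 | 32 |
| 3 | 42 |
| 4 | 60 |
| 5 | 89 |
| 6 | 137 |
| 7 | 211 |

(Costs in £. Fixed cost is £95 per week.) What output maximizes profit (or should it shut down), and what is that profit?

Profit at each row (π = 2q − TC): q=0: -95; q=1: -111; q=2: -123; q=3: -131; q=4: -147; q=5: -174; q=6: -220; q=7: -292.
Profit is highest at q = 0. Equivalently, the lowest AVC in the table is 42/3 ≈ £14 at q = 3, and P = £2 falls below it — price never covers variable cost, so the firm shuts down and loses only its fixed cost.

q = 0 (shut down); profit = -£95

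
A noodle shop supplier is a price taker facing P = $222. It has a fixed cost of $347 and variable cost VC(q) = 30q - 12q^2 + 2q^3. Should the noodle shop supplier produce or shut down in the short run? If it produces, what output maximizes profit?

From TC, MC = TC'(q) = 30 - 24q + 6q^2 and AVC = VC/q = 30 - 12q + 2q^2.
AVC is minimized where dAVC/dq = -12 + 4q = 0, at q = 3; min AVC = 30 - 12·3 + 2·3^2 = $12.
P = $222 exceeds min AVC = $12, so the firm stays open.
Set P = MC: 222 = 30 - 24q + 6q^2 → -192 - 24q + 6q^2 = 0. The roots are q = -4 and q = 8; the profit-maximizing output is on the rising part of MC, so q* = 8.
Check: AVC at q = 8 is $62 ≤ P, so revenue covers variable cost.
Profit = P·q − TC = 222·8 − 843 = $933.

Produce at q = 8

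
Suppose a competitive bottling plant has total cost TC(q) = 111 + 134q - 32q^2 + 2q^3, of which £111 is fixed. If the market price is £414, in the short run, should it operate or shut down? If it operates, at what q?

Produce at q = 14

From TC, MC = TC'(q) = 134 - 64q + 6q^2 and AVC = VC/q = 134 - 32q + 2q^2.
AVC is minimized where dAVC/dq = -32 + 4q = 0, at q = 8; min AVC = 134 - 32·8 + 2·8^2 = £6.
P = £414 exceeds min AVC = £6, so the firm stays open.
Set P = MC: 414 = 134 - 64q + 6q^2 → -280 - 64q + 6q^2 = 0. The roots are q = -10/3 and q = 14; the profit-maximizing output is on the rising part of MC, so q* = 14.
Check: AVC at q = 14 is £78 ≤ P, so revenue covers variable cost.
Profit = P·q − TC = 414·14 − 1203 = £4593.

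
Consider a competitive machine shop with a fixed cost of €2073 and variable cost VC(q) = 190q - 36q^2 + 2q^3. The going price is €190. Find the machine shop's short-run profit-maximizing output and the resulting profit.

Profit = -€345 at q = 12

AVC = 190 - 36q + 2q^2 has its minimum €28 at q = 9; price €190 clears that bar, so the firm operates.
MC = 190 - 72q + 6q^2. Setting P = MC and taking the root on the rising branch gives q* = 12.
TR = 190·12 = 2280. TC = 2073 + 552 = 2625. Profit = 2280 − 2625 = -€345.
That loss of €345 beats the €2073 the firm would lose by shutting down; producing recovers €1728 of fixed cost.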